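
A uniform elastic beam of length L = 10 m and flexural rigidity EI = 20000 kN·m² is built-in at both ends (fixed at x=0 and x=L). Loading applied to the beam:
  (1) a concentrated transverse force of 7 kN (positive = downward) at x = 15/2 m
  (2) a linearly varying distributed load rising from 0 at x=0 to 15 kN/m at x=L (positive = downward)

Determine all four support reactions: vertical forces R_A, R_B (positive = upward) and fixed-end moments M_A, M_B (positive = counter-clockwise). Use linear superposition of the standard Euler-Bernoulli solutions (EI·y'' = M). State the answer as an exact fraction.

R_A = 755/32 kN, M_A = 1705/32 kN·m, R_B = 1869/32 kN, M_B = -2715/32 kN·m

Load 1 — point force P=7 kN at a=15/2 m (b=L-a=5/2):
  R_A = Pb²(3a+b)/L³ = 7·(5/2)²·(3·(15/2)+(5/2))/10³ = 35/32 kN
  M_A = Pab²/L² = 7·(15/2)·(5/2)²/10² = 105/32 kN·m
  R_B = Pa²(a+3b)/L³ = 7·(15/2)²·((15/2)+3·(5/2))/10³ = 189/32 kN
  M_B = -Pa²b/L² = -7·(15/2)²·(5/2)/10² = -315/32 kN·m
Load 2 — triangular load w₀=15 kN/m (0→w₀ over full span):
  R_A = 3w₀L/20 = 3·15·10/20 = 45/2 kN
  M_A = w₀L²/30 = 15·10²/30 = 50 kN·m
  R_B = 7w₀L/20 = 7·15·10/20 = 105/2 kN
  M_B = -w₀L²/20 = -15·10²/20 = -75 kN·m
Superposition: R_A = 755/32 kN, M_A = 1705/32 kN·m, R_B = 1869/32 kN, M_B = -2715/32 kN·m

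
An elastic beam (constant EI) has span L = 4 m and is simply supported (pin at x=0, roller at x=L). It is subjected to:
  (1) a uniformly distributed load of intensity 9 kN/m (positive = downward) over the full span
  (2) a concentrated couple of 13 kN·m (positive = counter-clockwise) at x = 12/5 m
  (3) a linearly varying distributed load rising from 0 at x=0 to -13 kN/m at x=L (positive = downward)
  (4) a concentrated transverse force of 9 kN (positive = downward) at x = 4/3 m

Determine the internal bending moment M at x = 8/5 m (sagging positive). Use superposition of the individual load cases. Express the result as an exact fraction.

M(8/5) = 2254/125 kN·m

Load 1 — uniform load w=9 kN/m over full span:
  M_1 = wx(L-x)/2 = 9·(8/5)·(4-(8/5))/2 = 432/25 kN·m
Load 2 — applied couple M₀=13 kN·m at a=12/5 m (b=L-a=8/5):
  M_2 = M₀x/L  [x≤a] = 13·(8/5)/4 = 26/5 kN·m
Load 3 — triangular load w₀=-13 kN/m (0→w₀ over full span):
  M_3 = w₀Lx/6 - w₀x³/(6L) = (-13)·4·(8/5)/6 - (-13)·(8/5)³/(6·4) = -1456/125 kN·m
Load 4 — point force P=9 kN at a=4/3 m (b=L-a=8/3):
  M_4 = Pa(L-x)/L  [x>a] = 9·(4/3)·(4-(8/5))/4 = 36/5 kN·m
Superposition: M = Σ M_i = 2254/125 kN·m ≈ 18.032000 kN·m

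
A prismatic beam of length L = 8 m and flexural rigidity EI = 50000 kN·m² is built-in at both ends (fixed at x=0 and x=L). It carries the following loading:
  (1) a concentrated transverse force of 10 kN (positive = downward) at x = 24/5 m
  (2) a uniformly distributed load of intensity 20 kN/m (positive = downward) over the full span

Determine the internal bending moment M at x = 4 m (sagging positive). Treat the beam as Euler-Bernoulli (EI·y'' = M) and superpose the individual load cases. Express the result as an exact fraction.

M(4) = 896/15 kN·m

Load 1 — point force P=10 kN at a=24/5 m (b=L-a=16/5):
  M_1 = Pb²(3a+b)x/L³ - Pab²/L²  [x≤a] = 10·(16/5)²·(3·(24/5)+(16/5))·4/8³ - 10·(24/5)·(16/5)²/8² = 32/5 kN·m
Load 2 — uniform load w=20 kN/m over full span:
  M_2 = wLx/2 - wL²/12 - wx²/2 = 20·8·4/2 - 20·8²/12 - 20·4²/2 = 160/3 kN·m
Superposition: M = Σ M_i = 896/15 kN·m ≈ 59.733333 kN·m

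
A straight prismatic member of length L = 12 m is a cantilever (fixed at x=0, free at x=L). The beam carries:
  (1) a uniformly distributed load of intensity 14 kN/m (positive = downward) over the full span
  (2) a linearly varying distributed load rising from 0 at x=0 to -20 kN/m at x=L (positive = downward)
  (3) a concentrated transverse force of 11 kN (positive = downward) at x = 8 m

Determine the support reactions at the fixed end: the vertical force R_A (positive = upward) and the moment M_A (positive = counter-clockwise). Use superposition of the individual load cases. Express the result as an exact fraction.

R_A = 59 kN, M_A = 136 kN·m

Load 1 — uniform load w=14 kN/m over full span:
  R_A = wL = 14·12 = 168 kN
  M_A = wL²/2 = 14·12²/2 = 1008 kN·m
Load 2 — triangular load w₀=-20 kN/m (0→w₀ over full span):
  R_A = w₀L/2 = (-20)·12/2 = -120 kN
  M_A = w₀L²/3 = (-20)·12²/3 = -960 kN·m
Load 3 — point force P=11 kN at a=8 m (b=L-a=4):
  R_A = P = 11 kN
  M_A = Pa = 11·8 = 88 kN·m
Superposition: R_A = 59 kN, M_A = 136 kN·m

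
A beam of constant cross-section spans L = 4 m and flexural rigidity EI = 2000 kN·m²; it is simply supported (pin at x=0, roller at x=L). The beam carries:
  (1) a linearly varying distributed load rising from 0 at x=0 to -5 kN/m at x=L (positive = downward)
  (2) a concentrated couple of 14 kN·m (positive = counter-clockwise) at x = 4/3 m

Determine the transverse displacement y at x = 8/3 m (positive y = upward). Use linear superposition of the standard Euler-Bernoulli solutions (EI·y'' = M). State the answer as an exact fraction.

y(8/3) = 131/18225 m

Load 1 — triangular load w₀=-5 kN/m (0→w₀ over full span):
  y_1 = -w₀x(7L⁴-10L²x²+3x⁴)/(360LEI) = -(-5)·(8/3)·(7·4⁴-10·4²·(8/3)²+3·(8/3)⁴)/(360·4·2000) = 68/18225 m
Load 2 — applied couple M₀=14 kN·m at a=4/3 m (b=L-a=8/3):
  y_2 = (M₀x³/(6L)-M₀(x-a)²/2+C₁x)/EI  [x>a] with C₁=M₀(3b²-L²)/(6L)=28/9 = (14·(8/3)³/(6·4)-14·((8/3)-(4/3))²/2+(28/9)·(8/3))/2000 = 7/2025 m
Superposition: y = Σ y_i = 131/18225 m ≈ 0.007188 m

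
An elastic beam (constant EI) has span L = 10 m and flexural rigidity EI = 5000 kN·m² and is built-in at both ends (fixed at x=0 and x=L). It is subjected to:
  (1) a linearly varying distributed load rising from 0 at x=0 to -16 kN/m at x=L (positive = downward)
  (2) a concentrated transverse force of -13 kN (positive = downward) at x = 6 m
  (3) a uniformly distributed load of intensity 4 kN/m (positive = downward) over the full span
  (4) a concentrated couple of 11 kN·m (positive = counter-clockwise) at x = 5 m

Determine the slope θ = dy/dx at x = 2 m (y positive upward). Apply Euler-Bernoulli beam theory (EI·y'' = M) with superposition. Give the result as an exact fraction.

Load 1 — triangular load w₀=-16 kN/m (0→w₀ over full span):
  θ_1 = -w₀(2x(L-x)(L-2x)(x+2L)+x²(L-x)²)/(120LEI) = -(-16)·(2·2·(10-2)·(10-2·2)·(2+2·10)+2²·(10-2)²)/(120·10·5000) = 112/9375 rad
Load 2 — point force P=-13 kN at a=6 m (b=L-a=4):
  θ_2 = -Pb²x(2aL-(3a+b)x)/(2L³EI)  [x≤a] = -(-13)·4²·2·(2·6·10-(3·6+4)·2)/(2·10³·5000) = 247/78125 rad
Load 3 — uniform load w=4 kN/m over full span:
  θ_3 = -wx(L-x)(L-2x)/(12EI) = -4·2·(10-2)·(10-2·2)/(12·5000) = -4/625 rad
Load 4 — applied couple M₀=11 kN·m at a=5 m (b=L-a=5):
  θ_4 = (R_Ax²/2 - M_Ax)/EI  [x≤a] with R_A=33/20, M_A=11/4 = ((33/20)·2²/2 - (11/4)·2)/5000 = -11/25000 rad
Superposition: θ = Σ θ_i = 15503/1875000 rad ≈ 0.008268 rad

θ(2) = 15503/1875000 rad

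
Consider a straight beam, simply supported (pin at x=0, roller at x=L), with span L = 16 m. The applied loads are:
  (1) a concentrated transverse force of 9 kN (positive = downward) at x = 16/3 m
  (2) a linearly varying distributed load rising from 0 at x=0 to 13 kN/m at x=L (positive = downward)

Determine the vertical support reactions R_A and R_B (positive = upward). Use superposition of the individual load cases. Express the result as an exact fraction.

R_A = 122/3 kN, R_B = 217/3 kN

Load 1 — point force P=9 kN at a=16/3 m (b=L-a=32/3):
  R_A = Pb/L = 9·(32/3)/16 = 6 kN
  R_B = Pa/L = 9·(16/3)/16 = 3 kN
Load 2 — triangular load w₀=13 kN/m (0→w₀ over full span):
  R_A = w₀L/6 = 13·16/6 = 104/3 kN
  R_B = w₀L/3 = 13·16/3 = 208/3 kN
Superposition: R_A = 122/3 kN, R_B = 217/3 kN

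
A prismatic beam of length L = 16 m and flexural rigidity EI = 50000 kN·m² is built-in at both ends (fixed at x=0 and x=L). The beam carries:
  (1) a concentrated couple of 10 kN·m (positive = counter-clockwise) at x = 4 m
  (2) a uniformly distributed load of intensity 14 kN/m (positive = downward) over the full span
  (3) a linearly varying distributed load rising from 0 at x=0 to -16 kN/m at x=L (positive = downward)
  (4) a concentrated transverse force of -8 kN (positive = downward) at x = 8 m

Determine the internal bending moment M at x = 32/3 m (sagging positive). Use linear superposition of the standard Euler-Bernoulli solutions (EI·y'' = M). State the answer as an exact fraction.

Load 1 — applied couple M₀=10 kN·m at a=4 m (b=L-a=12):
  M_1 = R_Ax - M_A - M₀  [x>a] with R_A=45/64, M_A=-15/8 = (45/64)·(32/3) - (-15/8) - 10 = -5/8 kN·m
Load 2 — uniform load w=14 kN/m over full span:
  M_2 = wLx/2 - wL²/12 - wx²/2 = 14·16·(32/3)/2 - 14·16²/12 - 14·(32/3)²/2 = 896/9 kN·m
Load 3 — triangular load w₀=-16 kN/m (0→w₀ over full span):
  M_3 = 3w₀Lx/20 - w₀L²/30 - w₀x³/(6L) = 3·(-16)·16·(32/3)/20 - (-16)·16²/30 - (-16)·(32/3)³/(6·16) = -28672/405 kN·m
Load 4 — point force P=-8 kN at a=8 m (b=L-a=8):
  M_4 = Pa²(a+3b)(L-x)/L³ - Pa²b/L²  [x>a] = (-8)·8²·(8+3·8)·(16-(32/3))/16³ - (-8)·8²·8/16² = -16/3 kN·m
Superposition: M = Σ M_i = 73879/3240 kN·m ≈ 22.802160 kN·m

M(32/3) = 73879/3240 kN·m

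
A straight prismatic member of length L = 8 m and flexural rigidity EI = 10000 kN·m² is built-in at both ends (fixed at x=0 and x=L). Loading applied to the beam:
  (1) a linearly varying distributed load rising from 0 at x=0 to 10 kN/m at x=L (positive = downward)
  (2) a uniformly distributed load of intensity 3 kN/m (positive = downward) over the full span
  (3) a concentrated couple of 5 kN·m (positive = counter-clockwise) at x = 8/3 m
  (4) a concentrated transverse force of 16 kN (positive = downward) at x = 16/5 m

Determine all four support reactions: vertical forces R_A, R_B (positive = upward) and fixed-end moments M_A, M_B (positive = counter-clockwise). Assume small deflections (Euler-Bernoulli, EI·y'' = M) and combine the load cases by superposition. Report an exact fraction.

R_A = 26401/750 kN, M_A = 20912/375 kN·m, R_B = 33599/750 kN, M_B = -21983/375 kN·m

Load 1 — triangular load w₀=10 kN/m (0→w₀ over full span):
  R_A = 3w₀L/20 = 3·10·8/20 = 12 kN
  M_A = w₀L²/30 = 10·8²/30 = 64/3 kN·m
  R_B = 7w₀L/20 = 7·10·8/20 = 28 kN
  M_B = -w₀L²/20 = -10·8²/20 = -32 kN·m
Load 2 — uniform load w=3 kN/m over full span:
  R_A = wL/2 = 3·8/2 = 12 kN
  M_A = wL²/12 = 3·8²/12 = 16 kN·m
  R_B = wL/2 = 3·8/2 = 12 kN
  M_B = -wL²/12 = -3·8²/12 = -16 kN·m
Load 3 — applied couple M₀=5 kN·m at a=8/3 m (b=L-a=16/3):
  R_A = 6M₀ab/L³ = 6·5·(8/3)·(16/3)/8³ = 5/6 kN
  M_A = M₀b(2a-b)/L² = 5·(16/3)·(2·(8/3)-(16/3))/8² = 0 kN·m
  R_B = -6M₀ab/L³ = -6·5·(8/3)·(16/3)/8³ = -5/6 kN
  M_B = M₀a(2b-a)/L² = 5·(8/3)·(2·(16/3)-(8/3))/8² = 5/3 kN·m
Load 4 — point force P=16 kN at a=16/5 m (b=L-a=24/5):
  R_A = Pb²(3a+b)/L³ = 16·(24/5)²·(3·(16/5)+(24/5))/8³ = 1296/125 kN
  M_A = Pab²/L² = 16·(16/5)·(24/5)²/8² = 2304/125 kN·m
  R_B = Pa²(a+3b)/L³ = 16·(16/5)²·((16/5)+3·(24/5))/8³ = 704/125 kN
  M_B = -Pa²b/L² = -16·(16/5)²·(24/5)/8² = -1536/125 kN·m
Superposition: R_A = 26401/750 kN, M_A = 20912/375 kN·m, R_B = 33599/750 kN, M_B = -21983/375 kN·m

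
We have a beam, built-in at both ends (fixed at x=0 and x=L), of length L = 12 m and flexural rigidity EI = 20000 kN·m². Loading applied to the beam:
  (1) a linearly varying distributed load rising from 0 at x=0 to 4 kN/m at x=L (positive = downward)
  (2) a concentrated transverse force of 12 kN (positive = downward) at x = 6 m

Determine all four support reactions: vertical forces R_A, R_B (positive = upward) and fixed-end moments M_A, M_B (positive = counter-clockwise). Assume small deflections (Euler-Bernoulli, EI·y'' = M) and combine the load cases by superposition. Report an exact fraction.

Load 1 — triangular load w₀=4 kN/m (0→w₀ over full span):
  R_A = 3w₀L/20 = 3·4·12/20 = 36/5 kN
  M_A = w₀L²/30 = 4·12²/30 = 96/5 kN·m
  R_B = 7w₀L/20 = 7·4·12/20 = 84/5 kN
  M_B = -w₀L²/20 = -4·12²/20 = -144/5 kN·m
Load 2 — point force P=12 kN at a=6 m (b=L-a=6):
  R_A = Pb²(3a+b)/L³ = 12·6²·(3·6+6)/12³ = 6 kN
  M_A = Pab²/L² = 12·6·6²/12² = 18 kN·m
  R_B = Pa²(a+3b)/L³ = 12·6²·(6+3·6)/12³ = 6 kN
  M_B = -Pa²b/L² = -12·6²·6/12² = -18 kN·m
Superposition: R_A = 66/5 kN, M_A = 186/5 kN·m, R_B = 114/5 kN, M_B = -234/5 kN·m

R_A = 66/5 kN, M_A = 186/5 kN·m, R_B = 114/5 kN, M_B = -234/5 kN·m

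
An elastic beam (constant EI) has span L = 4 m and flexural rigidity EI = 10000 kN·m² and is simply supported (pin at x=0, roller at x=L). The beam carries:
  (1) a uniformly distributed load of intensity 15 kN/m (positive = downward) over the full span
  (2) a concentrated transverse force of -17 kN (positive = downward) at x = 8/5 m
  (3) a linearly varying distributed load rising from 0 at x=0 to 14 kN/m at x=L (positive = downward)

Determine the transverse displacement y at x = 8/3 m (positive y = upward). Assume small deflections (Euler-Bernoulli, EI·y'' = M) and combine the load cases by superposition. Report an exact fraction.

y(8/3) = -266132/56953125 m

Load 1 — uniform load w=15 kN/m over full span:
  y_1 = -wx(L³-2Lx²+x³)/(24EI) = -15·(8/3)·(4³-2·4·(8/3)²+(8/3)³)/(24·10000) = -44/10125 m
Load 2 — point force P=-17 kN at a=8/5 m (b=L-a=12/5):
  y_2 = -Pa(L-x)(2Lx-a²-x²)/(6LEI)  [x>a] = -(-17)·(8/5)·(4-(8/3))·(2·4·(8/3)-(8/5)²-(8/3)²)/(6·4·10000) = 11152/6328125 m
Load 3 — triangular load w₀=14 kN/m (0→w₀ over full span):
  y_3 = -w₀x(7L⁴-10L²x²+3x⁴)/(360LEI) = -14·(8/3)·(7·4⁴-10·4²·(8/3)²+3·(8/3)⁴)/(360·4·10000) = -952/455625 m
Superposition: y = Σ y_i = -266132/56953125 m ≈ -0.004673 m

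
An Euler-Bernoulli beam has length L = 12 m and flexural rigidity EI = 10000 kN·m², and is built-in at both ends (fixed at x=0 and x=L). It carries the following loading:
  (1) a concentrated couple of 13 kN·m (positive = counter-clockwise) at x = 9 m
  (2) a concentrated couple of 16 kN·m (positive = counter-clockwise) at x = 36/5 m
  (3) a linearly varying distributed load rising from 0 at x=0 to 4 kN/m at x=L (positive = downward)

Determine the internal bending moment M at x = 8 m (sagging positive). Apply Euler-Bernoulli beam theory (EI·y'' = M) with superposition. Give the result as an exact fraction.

M(8) = 35579/3600 kN·m

Load 1 — applied couple M₀=13 kN·m at a=9 m (b=L-a=3):
  M_1 = R_Ax - M_A  [x≤a] with R_A=39/32, M_A=65/16 = (39/32)·8 - (65/16) = 91/16 kN·m
Load 2 — applied couple M₀=16 kN·m at a=36/5 m (b=L-a=24/5):
  M_2 = R_Ax - M_A - M₀  [x>a] with R_A=48/25, M_A=128/25 = (48/25)·8 - (128/25) - 16 = -144/25 kN·m
Load 3 — triangular load w₀=4 kN/m (0→w₀ over full span):
  M_3 = 3w₀Lx/20 - w₀L²/30 - w₀x³/(6L) = 3·4·12·8/20 - 4·12²/30 - 4·8³/(6·12) = 448/45 kN·m
Superposition: M = Σ M_i = 35579/3600 kN·m ≈ 9.883056 kN·m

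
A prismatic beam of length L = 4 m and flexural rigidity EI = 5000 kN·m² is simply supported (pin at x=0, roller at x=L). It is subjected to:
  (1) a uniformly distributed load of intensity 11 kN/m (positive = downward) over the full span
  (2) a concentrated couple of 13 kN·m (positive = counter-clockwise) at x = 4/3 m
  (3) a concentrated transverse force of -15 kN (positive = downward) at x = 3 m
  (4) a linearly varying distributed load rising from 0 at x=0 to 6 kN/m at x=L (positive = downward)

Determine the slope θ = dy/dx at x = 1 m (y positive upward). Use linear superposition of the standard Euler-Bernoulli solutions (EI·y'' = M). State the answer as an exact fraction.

θ(1) = -9851/3600000 rad

Load 1 — uniform load w=11 kN/m over full span:
  θ_1 = -w(L³-6Lx²+4x³)/(24EI) = -11·(4³-6·4·1²+4·1³)/(24·5000) = -121/30000 rad
Load 2 — applied couple M₀=13 kN·m at a=4/3 m (b=L-a=8/3):
  θ_2 = (M₀x²/(2L)+C₁)/EI  [x≤a] with C₁=M₀(3b²-L²)/(6L)=26/9 = (13·1²/(2·4)+(26/9))/5000 = 13/14400 rad
Load 3 — point force P=-15 kN at a=3 m (b=L-a=1):
  θ_3 = -Pb(L²-b²-3x²)/(6LEI)  [x≤a] = -(-15)·1·(4²-1²-3·1²)/(6·4·5000) = 3/2000 rad
Load 4 — triangular load w₀=6 kN/m (0→w₀ over full span):
  θ_4 = -w₀(7L⁴-30L²x²+15x⁴)/(360LEI) = -6·(7·4⁴-30·4²·1²+15·1⁴)/(360·4·5000) = -1327/1200000 rad
Superposition: θ = Σ θ_i = -9851/3600000 rad ≈ -0.002736 rad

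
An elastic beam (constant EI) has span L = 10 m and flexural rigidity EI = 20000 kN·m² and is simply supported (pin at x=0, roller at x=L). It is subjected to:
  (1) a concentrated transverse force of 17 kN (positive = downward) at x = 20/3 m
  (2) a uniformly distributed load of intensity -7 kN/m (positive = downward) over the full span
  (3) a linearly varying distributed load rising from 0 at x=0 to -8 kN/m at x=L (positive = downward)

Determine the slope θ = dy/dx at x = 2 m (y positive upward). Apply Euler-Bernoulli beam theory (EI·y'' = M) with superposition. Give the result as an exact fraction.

Load 1 — point force P=17 kN at a=20/3 m (b=L-a=10/3):
  θ_1 = -Pb(L²-b²-3x²)/(6LEI)  [x≤a] = -17·(10/3)·(10²-(10/3)²-3·2²)/(6·10·20000) = -2941/810000 rad
Load 2 — uniform load w=-7 kN/m over full span:
  θ_2 = -w(L³-6Lx²+4x³)/(24EI) = -(-7)·(10³-6·10·2²+4·2³)/(24·20000) = 231/20000 rad
Load 3 — triangular load w₀=-8 kN/m (0→w₀ over full span):
  θ_3 = -w₀(7L⁴-30L²x²+15x⁴)/(360LEI) = -(-8)·(7·10⁴-30·10²·2²+15·2⁴)/(360·10·20000) = 182/28125 rad
Superposition: θ = Σ θ_i = 116561/8100000 rad ≈ 0.014390 rad

θ(2) = 116561/8100000 rad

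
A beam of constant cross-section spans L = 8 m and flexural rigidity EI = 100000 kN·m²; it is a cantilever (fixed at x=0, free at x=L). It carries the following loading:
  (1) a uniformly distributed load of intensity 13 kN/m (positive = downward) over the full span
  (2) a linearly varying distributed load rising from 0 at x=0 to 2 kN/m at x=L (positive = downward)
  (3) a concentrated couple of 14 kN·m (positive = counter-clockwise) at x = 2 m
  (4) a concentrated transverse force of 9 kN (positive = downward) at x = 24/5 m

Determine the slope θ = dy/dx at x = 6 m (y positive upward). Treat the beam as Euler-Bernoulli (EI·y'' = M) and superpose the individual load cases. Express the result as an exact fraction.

Load 1 — uniform load w=13 kN/m over full span:
  θ_1 = -wx(x²-3Lx+3L²)/(6EI) = -13·6·(6²-3·8·6+3·8²)/(6·100000) = -273/25000 rad
Load 2 — triangular load w₀=2 kN/m (0→w₀ over full span):
  θ_2 = (w₀Lx²/4-w₀L²x/3-w₀x⁴/(24L))/EI = (2·8·6²/4-2·8²·6/3-2·6⁴/(24·8))/100000 = -251/200000 rad
Load 3 — applied couple M₀=14 kN·m at a=2 m (b=L-a=6):
  θ_3 = M₀a/EI  [x>a] = 14·2/100000 = 7/25000 rad
Load 4 — point force P=9 kN at a=24/5 m (b=L-a=16/5):
  θ_4 = -Pa²/(2EI)  [x>a] = -9·(24/5)²/(2·100000) = -81/78125 rad
Superposition: θ = Σ θ_i = -64659/5000000 rad ≈ -0.012932 rad

θ(6) = -64659/5000000 rad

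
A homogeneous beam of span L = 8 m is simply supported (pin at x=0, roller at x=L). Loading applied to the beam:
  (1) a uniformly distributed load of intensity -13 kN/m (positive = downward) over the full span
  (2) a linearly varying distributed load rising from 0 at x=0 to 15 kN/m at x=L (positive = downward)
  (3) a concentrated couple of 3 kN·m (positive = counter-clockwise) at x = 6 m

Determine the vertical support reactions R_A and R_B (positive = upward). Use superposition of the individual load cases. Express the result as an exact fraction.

Load 1 — uniform load w=-13 kN/m over full span:
  R_A = wL/2 = (-13)·8/2 = -52 kN
  R_B = wL/2 = (-13)·8/2 = -52 kN
Load 2 — triangular load w₀=15 kN/m (0→w₀ over full span):
  R_A = w₀L/6 = 15·8/6 = 20 kN
  R_B = w₀L/3 = 15·8/3 = 40 kN
Load 3 — applied couple M₀=3 kN·m at a=6 m (b=L-a=2):
  R_A = M₀/L = 3/8 kN
  R_B = -M₀/L = -3/8 kN
Superposition: R_A = -253/8 kN, R_B = -99/8 kN

R_A = -253/8 kN, R_B = -99/8 kN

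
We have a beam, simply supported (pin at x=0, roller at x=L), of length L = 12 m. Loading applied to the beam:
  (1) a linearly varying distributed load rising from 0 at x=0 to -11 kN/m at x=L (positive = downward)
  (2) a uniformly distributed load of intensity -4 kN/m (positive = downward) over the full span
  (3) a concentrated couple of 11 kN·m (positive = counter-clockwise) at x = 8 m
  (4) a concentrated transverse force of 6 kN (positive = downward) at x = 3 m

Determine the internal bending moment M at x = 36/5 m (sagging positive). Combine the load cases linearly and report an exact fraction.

Load 1 — triangular load w₀=-11 kN/m (0→w₀ over full span):
  M_1 = w₀Lx/6 - w₀x³/(6L) = (-11)·12·(36/5)/6 - (-11)·(36/5)³/(6·12) = -12672/125 kN·m
Load 2 — uniform load w=-4 kN/m over full span:
  M_2 = wx(L-x)/2 = (-4)·(36/5)·(12-(36/5))/2 = -1728/25 kN·m
Load 3 — applied couple M₀=11 kN·m at a=8 m (b=L-a=4):
  M_3 = M₀x/L  [x≤a] = 11·(36/5)/12 = 33/5 kN·m
Load 4 — point force P=6 kN at a=3 m (b=L-a=9):
  M_4 = Pa(L-x)/L  [x>a] = 6·3·(12-(36/5))/12 = 36/5 kN·m
Superposition: M = Σ M_i = -19587/125 kN·m ≈ -156.696000 kN·m

M(36/5) = -19587/125 kN·m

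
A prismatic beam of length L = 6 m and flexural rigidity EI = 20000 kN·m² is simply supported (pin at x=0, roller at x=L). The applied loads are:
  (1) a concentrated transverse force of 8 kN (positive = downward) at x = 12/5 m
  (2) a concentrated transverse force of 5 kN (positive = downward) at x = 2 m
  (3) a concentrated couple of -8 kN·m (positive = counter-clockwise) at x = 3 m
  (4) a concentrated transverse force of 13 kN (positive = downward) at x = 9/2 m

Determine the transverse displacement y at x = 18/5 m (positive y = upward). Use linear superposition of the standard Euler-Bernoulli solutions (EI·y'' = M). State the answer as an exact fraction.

Load 1 — point force P=8 kN at a=12/5 m (b=L-a=18/5):
  y_1 = -Pa(L-x)(2Lx-a²-x²)/(6LEI)  [x>a] = -8·(12/5)·(6-(18/5))·(2·6·(18/5)-(12/5)²-(18/5)²)/(6·6·20000) = -612/390625 m
Load 2 — point force P=5 kN at a=2 m (b=L-a=4):
  y_2 = -Pa(L-x)(2Lx-a²-x²)/(6LEI)  [x>a] = -5·2·(6-(18/5))·(2·6·(18/5)-2²-(18/5)²)/(6·6·20000) = -41/46875 m
Load 3 — applied couple M₀=-8 kN·m at a=3 m (b=L-a=3):
  y_3 = (M₀x³/(6L)-M₀(x-a)²/2+C₁x)/EI  [x>a] with C₁=M₀(3b²-L²)/(6L)=2 = ((-8)·(18/5)³/(6·6)-(-8)·((18/5)-3)²/2+2·(18/5))/20000 = -27/312500 m
Load 4 — point force P=13 kN at a=9/2 m (b=L-a=3/2):
  y_4 = -Pbx(L²-b²-x²)/(6LEI)  [x≤a] = -13·(3/2)·(18/5)·(6²-(3/2)²-(18/5)²)/(6·6·20000) = -81081/40000000 m
Superposition: y = Σ y_i = -2732887/600000000 m ≈ -0.004555 m

y(18/5) = -2732887/600000000 m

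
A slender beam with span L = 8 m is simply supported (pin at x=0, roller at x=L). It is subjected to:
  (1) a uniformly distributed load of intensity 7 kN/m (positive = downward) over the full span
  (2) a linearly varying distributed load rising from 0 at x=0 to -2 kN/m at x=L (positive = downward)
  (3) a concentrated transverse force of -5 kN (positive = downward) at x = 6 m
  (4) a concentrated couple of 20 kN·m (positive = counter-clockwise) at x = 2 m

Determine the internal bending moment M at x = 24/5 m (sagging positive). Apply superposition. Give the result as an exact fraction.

Load 1 — uniform load w=7 kN/m over full span:
  M_1 = wx(L-x)/2 = 7·(24/5)·(8-(24/5))/2 = 1344/25 kN·m
Load 2 — triangular load w₀=-2 kN/m (0→w₀ over full span):
  M_2 = w₀Lx/6 - w₀x³/(6L) = (-2)·8·(24/5)/6 - (-2)·(24/5)³/(6·8) = -1024/125 kN·m
Load 3 — point force P=-5 kN at a=6 m (b=L-a=2):
  M_3 = Pbx/L  [x≤a] = (-5)·2·(24/5)/8 = -6 kN·m
Load 4 — applied couple M₀=20 kN·m at a=2 m (b=L-a=6):
  M_4 = M₀x/L - M₀  [x>a] = 20·(24/5)/8 - 20 = -8 kN·m
Superposition: M = Σ M_i = 3946/125 kN·m ≈ 31.568000 kN·m

M(24/5) = 3946/125 kN·m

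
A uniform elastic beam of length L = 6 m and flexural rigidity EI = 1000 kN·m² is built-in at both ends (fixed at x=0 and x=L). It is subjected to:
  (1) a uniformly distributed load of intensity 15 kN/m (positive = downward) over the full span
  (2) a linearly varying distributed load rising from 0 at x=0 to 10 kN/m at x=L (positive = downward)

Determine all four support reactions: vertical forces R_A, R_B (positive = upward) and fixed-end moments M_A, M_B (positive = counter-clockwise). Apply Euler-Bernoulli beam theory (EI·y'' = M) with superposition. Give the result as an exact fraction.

R_A = 54 kN, M_A = 57 kN·m, R_B = 66 kN, M_B = -63 kN·m

Load 1 — uniform load w=15 kN/m over full span:
  R_A = wL/2 = 15·6/2 = 45 kN
  M_A = wL²/12 = 15·6²/12 = 45 kN·m
  R_B = wL/2 = 15·6/2 = 45 kN
  M_B = -wL²/12 = -15·6²/12 = -45 kN·m
Load 2 — triangular load w₀=10 kN/m (0→w₀ over full span):
  R_A = 3w₀L/20 = 3·10·6/20 = 9 kN
  M_A = w₀L²/30 = 10·6²/30 = 12 kN·m
  R_B = 7w₀L/20 = 7·10·6/20 = 21 kN
  M_B = -w₀L²/20 = -10·6²/20 = -18 kN·m
Superposition: R_A = 54 kN, M_A = 57 kN·m, R_B = 66 kN, M_B = -63 kN·m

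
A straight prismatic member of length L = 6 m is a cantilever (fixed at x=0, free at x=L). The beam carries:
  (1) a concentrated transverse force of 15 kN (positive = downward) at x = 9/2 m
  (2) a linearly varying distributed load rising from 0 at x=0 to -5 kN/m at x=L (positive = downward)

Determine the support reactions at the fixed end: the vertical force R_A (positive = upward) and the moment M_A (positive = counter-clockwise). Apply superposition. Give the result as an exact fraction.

Load 1 — point force P=15 kN at a=9/2 m (b=L-a=3/2):
  R_A = P = 15 kN
  M_A = Pa = 15·(9/2) = 135/2 kN·m
Load 2 — triangular load w₀=-5 kN/m (0→w₀ over full span):
  R_A = w₀L/2 = (-5)·6/2 = -15 kN
  M_A = w₀L²/3 = (-5)·6²/3 = -60 kN·m
Superposition: R_A = 0 kN, M_A = 15/2 kN·m

R_A = 0 kN, M_A = 15/2 kN·m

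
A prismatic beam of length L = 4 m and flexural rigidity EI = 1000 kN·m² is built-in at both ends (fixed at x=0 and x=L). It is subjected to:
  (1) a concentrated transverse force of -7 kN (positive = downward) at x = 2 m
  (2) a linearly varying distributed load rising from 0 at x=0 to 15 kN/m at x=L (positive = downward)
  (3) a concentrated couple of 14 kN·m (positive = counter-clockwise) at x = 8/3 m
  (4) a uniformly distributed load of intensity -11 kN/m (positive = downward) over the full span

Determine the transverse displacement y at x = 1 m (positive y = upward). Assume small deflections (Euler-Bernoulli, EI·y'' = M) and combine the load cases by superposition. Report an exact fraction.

Load 1 — point force P=-7 kN at a=2 m (b=L-a=2):
  y_1 = -Pb²x²(3aL-(3a+b)x)/(6L³EI)  [x≤a] = -(-7)·2²·1²·(3·2·4-(3·2+2)·1)/(6·4³·1000) = 7/6000 m
Load 2 — triangular load w₀=15 kN/m (0→w₀ over full span):
  y_2 = -w₀x²(L-x)²(x+2L)/(120LEI) = -15·1²·(4-1)²·(1+2·4)/(120·4·1000) = -81/32000 m
Load 3 — applied couple M₀=14 kN·m at a=8/3 m (b=L-a=4/3):
  y_3 = (R_Ax³/6 - M_Ax²/2)/EI  [x≤a] with R_A=14/3, M_A=14/3 = ((14/3)·1³/6 - (14/3)·1²/2)/1000 = -7/4500 m
Load 4 — uniform load w=-11 kN/m over full span:
  y_4 = -wx²(L-x)²/(24EI) = -(-11)·1²·(4-1)²/(24·1000) = 33/8000 m
Superposition: y = Σ y_i = 347/288000 m ≈ 0.001205 m

y(1) = 347/288000 m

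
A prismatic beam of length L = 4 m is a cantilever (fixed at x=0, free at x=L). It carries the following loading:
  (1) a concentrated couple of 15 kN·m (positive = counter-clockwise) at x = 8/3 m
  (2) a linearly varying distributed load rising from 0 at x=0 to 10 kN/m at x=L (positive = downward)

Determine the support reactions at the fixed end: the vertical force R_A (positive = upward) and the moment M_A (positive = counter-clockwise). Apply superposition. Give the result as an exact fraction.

Load 1 — applied couple M₀=15 kN·m at a=8/3 m (b=L-a=4/3):
  R_A = 0 kN
  M_A = -M₀ = -15 kN·m
Load 2 — triangular load w₀=10 kN/m (0→w₀ over full span):
  R_A = w₀L/2 = 10·4/2 = 20 kN
  M_A = w₀L²/3 = 10·4²/3 = 160/3 kN·m
Superposition: R_A = 20 kN, M_A = 115/3 kN·m

R_A = 20 kN, M_A = 115/3 kN·m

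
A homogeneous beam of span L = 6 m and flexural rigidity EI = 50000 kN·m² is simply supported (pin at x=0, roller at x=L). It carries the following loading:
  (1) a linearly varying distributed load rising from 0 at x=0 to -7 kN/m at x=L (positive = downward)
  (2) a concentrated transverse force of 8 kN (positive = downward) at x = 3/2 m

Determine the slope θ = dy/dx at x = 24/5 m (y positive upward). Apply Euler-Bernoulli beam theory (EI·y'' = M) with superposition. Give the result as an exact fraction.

Load 1 — triangular load w₀=-7 kN/m (0→w₀ over full span):
  θ_1 = -w₀(7L⁴-30L²x²+15x⁴)/(360LEI) = -(-7)·(7·6⁴-30·6²·(24/5)²+15·(24/5)⁴)/(360·6·50000) = -15897/31250000 rad
Load 2 — point force P=8 kN at a=3/2 m (b=L-a=9/2):
  θ_2 = -Pa(2L²-6Lx+3x²+a²)/(6LEI)  [x>a] = -8·(3/2)·(2·6²-6·6·(24/5)+3·(24/5)²+(3/2)²)/(6·6·50000) = 981/5000000 rad
Superposition: θ = Σ θ_i = -39063/125000000 rad ≈ -0.000313 rad

θ(24/5) = -39063/125000000 rad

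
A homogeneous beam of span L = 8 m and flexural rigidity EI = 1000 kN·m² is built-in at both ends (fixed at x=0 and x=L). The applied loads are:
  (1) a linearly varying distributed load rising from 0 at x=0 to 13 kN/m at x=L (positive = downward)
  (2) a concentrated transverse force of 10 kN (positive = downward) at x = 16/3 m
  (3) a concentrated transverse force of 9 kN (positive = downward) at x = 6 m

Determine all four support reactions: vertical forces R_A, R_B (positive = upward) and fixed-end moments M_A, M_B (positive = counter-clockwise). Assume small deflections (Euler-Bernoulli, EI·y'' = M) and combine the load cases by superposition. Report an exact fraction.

R_A = 84667/4320 kN, M_A = 39997/1080 kN·m, R_B = 222053/4320 kN, M_B = -68663/1080 kN·m

Load 1 — triangular load w₀=13 kN/m (0→w₀ over full span):
  R_A = 3w₀L/20 = 3·13·8/20 = 78/5 kN
  M_A = w₀L²/30 = 13·8²/30 = 416/15 kN·m
  R_B = 7w₀L/20 = 7·13·8/20 = 182/5 kN
  M_B = -w₀L²/20 = -13·8²/20 = -208/5 kN·m
Load 2 — point force P=10 kN at a=16/3 m (b=L-a=8/3):
  R_A = Pb²(3a+b)/L³ = 10·(8/3)²·(3·(16/3)+(8/3))/8³ = 70/27 kN
  M_A = Pab²/L² = 10·(16/3)·(8/3)²/8² = 160/27 kN·m
  R_B = Pa²(a+3b)/L³ = 10·(16/3)²·((16/3)+3·(8/3))/8³ = 200/27 kN
  M_B = -Pa²b/L² = -10·(16/3)²·(8/3)/8² = -320/27 kN·m
Load 3 — point force P=9 kN at a=6 m (b=L-a=2):
  R_A = Pb²(3a+b)/L³ = 9·2²·(3·6+2)/8³ = 45/32 kN
  M_A = Pab²/L² = 9·6·2²/8² = 27/8 kN·m
  R_B = Pa²(a+3b)/L³ = 9·6²·(6+3·2)/8³ = 243/32 kN
  M_B = -Pa²b/L² = -9·6²·2/8² = -81/8 kN·m
Superposition: R_A = 84667/4320 kN, M_A = 39997/1080 kN·m, R_B = 222053/4320 kN, M_B = -68663/1080 kN·m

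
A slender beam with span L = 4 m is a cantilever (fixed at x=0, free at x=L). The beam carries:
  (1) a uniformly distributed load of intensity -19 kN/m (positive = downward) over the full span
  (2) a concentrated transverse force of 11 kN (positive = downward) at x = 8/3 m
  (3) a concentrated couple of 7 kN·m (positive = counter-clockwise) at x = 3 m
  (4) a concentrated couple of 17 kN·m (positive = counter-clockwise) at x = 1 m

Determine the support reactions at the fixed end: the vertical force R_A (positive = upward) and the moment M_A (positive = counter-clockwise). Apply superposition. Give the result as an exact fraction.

Load 1 — uniform load w=-19 kN/m over full span:
  R_A = wL = (-19)·4 = -76 kN
  M_A = wL²/2 = (-19)·4²/2 = -152 kN·m
Load 2 — point force P=11 kN at a=8/3 m (b=L-a=4/3):
  R_A = P = 11 kN
  M_A = Pa = 11·(8/3) = 88/3 kN·m
Load 3 — applied couple M₀=7 kN·m at a=3 m (b=L-a=1):
  R_A = 0 kN
  M_A = -M₀ = -7 kN·m
Load 4 — applied couple M₀=17 kN·m at a=1 m (b=L-a=3):
  R_A = 0 kN
  M_A = -M₀ = -17 kN·m
Superposition: R_A = -65 kN, M_A = -440/3 kN·m

R_A = -65 kN, M_A = -440/3 kN·m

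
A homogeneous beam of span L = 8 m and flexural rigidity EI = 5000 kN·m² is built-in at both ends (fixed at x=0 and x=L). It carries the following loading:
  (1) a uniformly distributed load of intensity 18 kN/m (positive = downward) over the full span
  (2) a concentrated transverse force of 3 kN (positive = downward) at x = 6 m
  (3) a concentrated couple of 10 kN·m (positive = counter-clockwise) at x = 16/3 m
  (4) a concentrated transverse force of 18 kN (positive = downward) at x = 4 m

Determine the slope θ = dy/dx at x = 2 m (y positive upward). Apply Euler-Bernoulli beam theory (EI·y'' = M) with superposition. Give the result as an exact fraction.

θ(2) = -4543/240000 rad

Load 1 — uniform load w=18 kN/m over full span:
  θ_1 = -wx(L-x)(L-2x)/(12EI) = -18·2·(8-2)·(8-2·2)/(12·5000) = -9/625 rad
Load 2 — point force P=3 kN at a=6 m (b=L-a=2):
  θ_2 = -Pb²x(2aL-(3a+b)x)/(2L³EI)  [x≤a] = -3·2²·2·(2·6·8-(3·6+2)·2)/(2·8³·5000) = -21/80000 rad
Load 3 — applied couple M₀=10 kN·m at a=16/3 m (b=L-a=8/3):
  θ_3 = (R_Ax²/2 - M_Ax)/EI  [x≤a] with R_A=5/3, M_A=10/3 = ((5/3)·2²/2 - (10/3)·2)/5000 = -1/1500 rad
Load 4 — point force P=18 kN at a=4 m (b=L-a=4):
  θ_4 = -Pb²x(2aL-(3a+b)x)/(2L³EI)  [x≤a] = -18·4²·2·(2·4·8-(3·4+4)·2)/(2·8³·5000) = -9/2500 rad
Superposition: θ = Σ θ_i = -4543/240000 rad ≈ -0.018929 rad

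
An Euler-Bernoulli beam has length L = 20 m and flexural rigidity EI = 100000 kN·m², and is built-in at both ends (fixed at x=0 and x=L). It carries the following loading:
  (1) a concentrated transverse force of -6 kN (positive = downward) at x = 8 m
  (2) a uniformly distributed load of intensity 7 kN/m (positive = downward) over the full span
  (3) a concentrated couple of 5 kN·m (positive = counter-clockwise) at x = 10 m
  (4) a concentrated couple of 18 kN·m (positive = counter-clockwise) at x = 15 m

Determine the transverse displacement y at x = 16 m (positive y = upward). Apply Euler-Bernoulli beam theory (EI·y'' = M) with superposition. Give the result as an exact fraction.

y(16) = -433813/37500000 m

Load 1 — point force P=-6 kN at a=8 m (b=L-a=12):
  y_1 = -Pa²(L-x)²(3bL-(3b+a)(L-x))/(6L³EI)  [x>a] = -(-6)·8²·(20-16)²·(3·12·20-(3·12+8)·(20-16))/(6·20³·100000) = 272/390625 m
Load 2 — uniform load w=7 kN/m over full span:
  y_2 = -wx²(L-x)²/(24EI) = -7·16²·(20-16)²/(24·100000) = -112/9375 m
Load 3 — applied couple M₀=5 kN·m at a=10 m (b=L-a=10):
  y_3 = (R_Ax³/6 - M_Ax²/2 - M₀(x-a)²/2)/EI  [x>a] with R_A=3/8, M_A=5/4 = ((3/8)·16³/6 - (5/4)·16²/2 - 5·(16-10)²/2)/100000 = 3/50000 m
Load 4 — applied couple M₀=18 kN·m at a=15 m (b=L-a=5):
  y_4 = (R_Ax³/6 - M_Ax²/2 - M₀(x-a)²/2)/EI  [x>a] with R_A=81/80, M_A=45/8 = ((81/80)·16³/6 - (45/8)·16²/2 - 18·(16-15)²/2)/100000 = -189/500000 m
Superposition: y = Σ y_i = -433813/37500000 m ≈ -0.011568 m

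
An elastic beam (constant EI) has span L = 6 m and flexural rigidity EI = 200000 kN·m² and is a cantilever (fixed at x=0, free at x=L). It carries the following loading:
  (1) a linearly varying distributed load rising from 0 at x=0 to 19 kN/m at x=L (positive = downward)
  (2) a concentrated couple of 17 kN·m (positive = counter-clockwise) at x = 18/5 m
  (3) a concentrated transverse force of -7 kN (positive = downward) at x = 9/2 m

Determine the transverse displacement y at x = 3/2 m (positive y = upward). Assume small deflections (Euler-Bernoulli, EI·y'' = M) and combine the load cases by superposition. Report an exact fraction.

y(3/2) = -445473/512000000 m

Load 1 — triangular load w₀=19 kN/m (0→w₀ over full span):
  y_1 = (w₀Lx³/12-w₀L²x²/6-w₀x⁵/(120L))/EI = (19·6·(3/2)³/12-19·6²·(3/2)²/6-19·(3/2)⁵/(120·6))/200000 = -575073/512000000 m
Load 2 — applied couple M₀=17 kN·m at a=18/5 m (b=L-a=12/5):
  y_2 = M₀x²/(2EI)  [x≤a] = 17·(3/2)²/(2·200000) = 153/1600000 m
Load 3 — point force P=-7 kN at a=9/2 m (b=L-a=3/2):
  y_3 = -Px²(3a-x)/(6EI)  [x≤a] = -(-7)·(3/2)²·(3·(9/2)-(3/2))/(6·200000) = 63/400000 m
Superposition: y = Σ y_i = -445473/512000000 m ≈ -0.000870 m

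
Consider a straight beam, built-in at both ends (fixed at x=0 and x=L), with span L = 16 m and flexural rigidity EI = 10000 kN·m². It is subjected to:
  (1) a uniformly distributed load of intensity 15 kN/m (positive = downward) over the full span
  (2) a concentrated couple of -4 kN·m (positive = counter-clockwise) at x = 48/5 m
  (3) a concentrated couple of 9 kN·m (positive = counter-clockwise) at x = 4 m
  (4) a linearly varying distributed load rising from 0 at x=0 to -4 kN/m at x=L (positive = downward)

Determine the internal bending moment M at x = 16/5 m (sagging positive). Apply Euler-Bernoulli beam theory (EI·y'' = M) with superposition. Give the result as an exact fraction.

Load 1 — uniform load w=15 kN/m over full span:
  M_1 = wLx/2 - wL²/12 - wx²/2 = 15·16·(16/5)/2 - 15·16²/12 - 15·(16/5)²/2 = -64/5 kN·m
Load 2 — applied couple M₀=-4 kN·m at a=48/5 m (b=L-a=32/5):
  M_2 = R_Ax - M_A  [x≤a] with R_A=-9/25, M_A=-32/25 = (-9/25)·(16/5) - (-32/25) = 16/125 kN·m
Load 3 — applied couple M₀=9 kN·m at a=4 m (b=L-a=12):
  M_3 = R_Ax - M_A  [x≤a] with R_A=81/128, M_A=-27/16 = (81/128)·(16/5) - (-27/16) = 297/80 kN·m
Load 4 — triangular load w₀=-4 kN/m (0→w₀ over full span):
  M_4 = 3w₀Lx/20 - w₀L²/30 - w₀x³/(6L) = 3·(-4)·16·(16/5)/20 - (-4)·16²/30 - (-4)·(16/5)³/(6·16) = 1792/375 kN·m
Superposition: M = Σ M_i = -5017/1200 kN·m ≈ -4.180833 kN·m

M(16/5) = -5017/1200 kN·m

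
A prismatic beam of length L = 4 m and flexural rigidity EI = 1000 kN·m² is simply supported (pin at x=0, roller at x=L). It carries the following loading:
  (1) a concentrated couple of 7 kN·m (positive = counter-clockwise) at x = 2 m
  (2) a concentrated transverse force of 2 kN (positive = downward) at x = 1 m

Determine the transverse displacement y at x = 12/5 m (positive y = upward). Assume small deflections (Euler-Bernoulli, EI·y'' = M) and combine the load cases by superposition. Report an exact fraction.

Load 1 — applied couple M₀=7 kN·m at a=2 m (b=L-a=2):
  y_1 = (M₀x³/(6L)-M₀(x-a)²/2+C₁x)/EI  [x>a] with C₁=M₀(3b²-L²)/(6L)=-7/6 = (7·(12/5)³/(6·4)-7·((12/5)-2)²/2+(-7/6)·(12/5))/1000 = 21/31250 m
Load 2 — point force P=2 kN at a=1 m (b=L-a=3):
  y_2 = -Pa(L-x)(2Lx-a²-x²)/(6LEI)  [x>a] = -2·1·(4-(12/5))·(2·4·(12/5)-1²-(12/5)²)/(6·4·1000) = -311/187500 m
Superposition: y = Σ y_i = -37/37500 m ≈ -0.000987 m

y(12/5) = -37/37500 m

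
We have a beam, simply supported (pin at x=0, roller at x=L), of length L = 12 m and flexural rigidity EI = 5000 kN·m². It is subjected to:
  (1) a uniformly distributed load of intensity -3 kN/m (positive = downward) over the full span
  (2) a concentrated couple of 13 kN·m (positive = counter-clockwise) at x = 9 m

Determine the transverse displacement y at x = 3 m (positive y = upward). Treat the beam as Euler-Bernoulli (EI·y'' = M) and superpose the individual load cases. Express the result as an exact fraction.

y(3) = 4149/40000 m

Load 1 — uniform load w=-3 kN/m over full span:
  y_1 = -wx(L³-2Lx²+x³)/(24EI) = -(-3)·3·(12³-2·12·3²+3³)/(24·5000) = 4617/40000 m
Load 2 — applied couple M₀=13 kN·m at a=9 m (b=L-a=3):
  y_2 = (M₀x³/(6L)+C₁x)/EI  [x≤a] with C₁=M₀(3b²-L²)/(6L)=-169/8 = (13·3³/(6·12)+(-169/8)·3)/5000 = -117/10000 m
Superposition: y = Σ y_i = 4149/40000 m ≈ 0.103725 m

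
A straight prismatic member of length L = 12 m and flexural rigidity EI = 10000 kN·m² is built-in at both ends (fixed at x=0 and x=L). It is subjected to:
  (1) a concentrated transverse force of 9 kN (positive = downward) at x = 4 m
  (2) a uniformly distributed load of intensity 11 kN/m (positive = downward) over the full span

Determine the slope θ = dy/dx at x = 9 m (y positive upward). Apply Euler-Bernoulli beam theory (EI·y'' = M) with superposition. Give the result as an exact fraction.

Load 1 — point force P=9 kN at a=4 m (b=L-a=8):
  θ_1 = Pa²(L-x)(2bL-(3b+a)(L-x))/(2L³EI)  [x>a] = 9·4²·(12-9)·(2·8·12-(3·8+4)·(12-9))/(2·12³·10000) = 27/20000 rad
Load 2 — uniform load w=11 kN/m over full span:
  θ_2 = -wx(L-x)(L-2x)/(12EI) = -11·9·(12-9)·(12-2·9)/(12·10000) = 297/20000 rad
Superposition: θ = Σ θ_i = 81/5000 rad ≈ 0.016200 rad

θ(9) = 81/5000 rad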